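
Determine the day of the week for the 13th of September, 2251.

Doomsday rule: the anchor day for the 2200s is Friday. For year 51: 51÷12 = 4 r 3, and 3÷4 = 0, so 4+3+0 = 7.
Friday + 7 ≡ Friday — that's 2251's doomsday.
In September the doomsday date is Sep 5.
Sep 13 is 8 days after Sep 5; 8 mod 7 = 1, so Friday + 1 = Saturday.

Saturday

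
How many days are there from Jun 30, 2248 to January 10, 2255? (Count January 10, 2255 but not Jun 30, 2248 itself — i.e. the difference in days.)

Jun 30, 2248 → Jun 30, 2249: 365 days.
Jun 30, 2249 → Jun 30, 2250: 365 days.
Jun 30, 2250 → Jun 30, 2251: 365 days.
Jun 30, 2251 → Jun 30, 2252: 366 days (Feb 29, 2252 is in that span).
Jun 30, 2252 → Jun 30, 2253: 365 days.
Jun 30, 2253 → Jun 30, 2254: 365 days.
Jun 30, 2254 → Jul 30, 2254: 30 days (June has 30).
Jul 30, 2254 → Aug 30, 2254: 31 days (July has 31).
Aug 30, 2254 → Sep 30, 2254: 31 days (August has 31).
Sep 30, 2254 → Oct 30, 2254: 30 days (September has 30).
Oct 30, 2254 → Nov 30, 2254: 31 days (October has 31).
Nov 30, 2254 → Dec 30, 2254: 30 days (November has 30).
Dec 30, 2254 → Jan 10, 2255: 11 days.
Total: 2385 days.

2385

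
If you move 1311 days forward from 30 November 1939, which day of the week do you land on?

Nov 30, 1939 is a Thursday.
1311 mod 7 = 2, so 1311 days after a Thursday is Thursday + 2 = Saturday.

Saturday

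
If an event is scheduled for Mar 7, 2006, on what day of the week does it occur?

Doomsday rule: the anchor day for the 2000s is Tuesday. For year 06: 6÷12 = 0 r 6, and 6÷4 = 1, so 0+6+1 = 7.
Tuesday + 7 ≡ Tuesday — that's 2006's doomsday.
In March the doomsday date is Mar 14.
Mar 7 is 7 days before Mar 14; 7 mod 7 = 0, so Tuesday − 0 = Tuesday.

Tuesday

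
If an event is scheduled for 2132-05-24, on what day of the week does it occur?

Saturday

January 1, 2132 is a Tuesday.
Jan 1, 2132 → Feb 1, 2132: 31 days (January has 31).
Feb 1, 2132 → Mar 1, 2132: 29 days (February has 29).
Mar 1, 2132 → Apr 1, 2132: 31 days (March has 31).
Apr 1, 2132 → May 1, 2132: 30 days (April has 30).
May 1, 2132 → May 24, 2132: 23 days.
Total: 144 days.
144 mod 7 = 4, so Tuesday + 4 = Saturday.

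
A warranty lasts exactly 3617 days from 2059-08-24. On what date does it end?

July 19, 2069

+366 (one year; includes Feb 29, 2060) → Aug 24, 2060 (3251 left).
+365 (one year) → Aug 24, 2061 (2886 left).
+365 (one year) → Aug 24, 2062 (2521 left).
+365 (one year) → Aug 24, 2063 (2156 left).
+366 (one year; includes Feb 29, 2064) → Aug 24, 2064 (1790 left).
+365 (one year) → Aug 24, 2065 (1425 left).
+365 (one year) → Aug 24, 2066 (1060 left).
+365 (one year) → Aug 24, 2067 (695 left).
+366 (one year; includes Feb 29, 2068) → Aug 24, 2068 (329 left).
Aug has 31 days: +8 → Sep 1, 2068 (321 left).
Sep has 30 days: +30 → Oct 1, 2068 (291 left).
Oct has 31 days: +31 → Nov 1, 2068 (260 left).
Nov has 30 days: +30 → Dec 1, 2068 (230 left).
Dec has 31 days: +31 → Jan 1, 2069 (199 left).
Jan has 31 days: +31 → Feb 1, 2069 (168 left).
Feb has 28 days: +28 → Mar 1, 2069 (140 left).
Mar has 31 days: +31 → Apr 1, 2069 (109 left).
Apr has 30 days: +30 → May 1, 2069 (79 left).
May has 31 days: +31 → Jun 1, 2069 (48 left).
Jun has 30 days: +30 → Jul 1, 2069 (18 left).
+18 → Jul 19, 2069.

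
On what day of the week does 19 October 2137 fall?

Doomsday rule: the anchor day for the 2100s is Sunday. For year 37: 37÷12 = 3 r 1, and 1÷4 = 0, so 3+1+0 = 4.
Sunday + 4 ≡ Thursday — that's 2137's doomsday.
In October the doomsday date is Oct 10.
Oct 19 is 9 days after Oct 10; 9 mod 7 = 2, so Thursday + 2 = Saturday.

Saturday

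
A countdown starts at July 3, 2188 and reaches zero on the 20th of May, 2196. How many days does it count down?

Jul 3, 2188 → Jul 3, 2189: 365 days.
Jul 3, 2189 → Jul 3, 2190: 365 days.
Jul 3, 2190 → Jul 3, 2191: 365 days.
Jul 3, 2191 → Jul 3, 2192: 366 days (Feb 29, 2192 is in that span).
Jul 3, 2192 → Jul 3, 2193: 365 days.
Jul 3, 2193 → Jul 3, 2194: 365 days.
Jul 3, 2194 → Jul 3, 2195: 365 days.
Jul 3, 2195 → Aug 3, 2195: 31 days (July has 31).
Aug 3, 2195 → Sep 3, 2195: 31 days (August has 31).
Sep 3, 2195 → Oct 3, 2195: 30 days (September has 30).
Oct 3, 2195 → Nov 3, 2195: 31 days (October has 31).
Nov 3, 2195 → Dec 3, 2195: 30 days (November has 30).
Dec 3, 2195 → Jan 3, 2196: 31 days (December has 31).
Jan 3, 2196 → Feb 3, 2196: 31 days (January has 31).
Feb 3, 2196 → Mar 3, 2196: 29 days (February has 29).
Mar 3, 2196 → Apr 3, 2196: 31 days (March has 31).
Apr 3, 2196 → May 3, 2196: 30 days (April has 30).
May 3, 2196 → May 20, 2196: 17 days.
Total: 2878 days.

2878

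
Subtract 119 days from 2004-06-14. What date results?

−14 → May 31, 2004 (end of May, 31 days; 105 left).
−31 → Apr 30, 2004 (end of Apr, 30 days; 74 left).
−30 → Mar 31, 2004 (end of Mar, 31 days; 44 left).
−31 → Feb 29, 2004 (end of Feb, 29 days; 13 left).
−13 → Feb 16, 2004.

February 16, 2004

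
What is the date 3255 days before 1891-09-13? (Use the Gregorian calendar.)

−365 (one year) → Sep 13, 1890 (2890 left).
−365 (one year) → Sep 13, 1889 (2525 left).
−365 (one year) → Sep 13, 1888 (2160 left).
−366 (one year; includes Feb 29, 1888) → Sep 13, 1887 (1794 left).
−365 (one year) → Sep 13, 1886 (1429 left).
−365 (one year) → Sep 13, 1885 (1064 left).
−365 (one year) → Sep 13, 1884 (699 left).
−366 (one year; includes Feb 29, 1884) → Sep 13, 1883 (333 left).
−13 → Aug 31, 1883 (end of Aug, 31 days; 320 left).
−31 → Jul 31, 1883 (end of Jul, 31 days; 289 left).
−31 → Jun 30, 1883 (end of Jun, 30 days; 258 left).
−30 → May 31, 1883 (end of May, 31 days; 228 left).
−31 → Apr 30, 1883 (end of Apr, 30 days; 197 left).
−30 → Mar 31, 1883 (end of Mar, 31 days; 167 left).
−31 → Feb 28, 1883 (end of Feb, 28 days; 136 left).
−28 → Jan 31, 1883 (end of Jan, 31 days; 108 left).
−31 → Dec 31, 1882 (end of Dec, 31 days; 77 left).
−31 → Nov 30, 1882 (end of Nov, 30 days; 46 left).
−30 → Oct 31, 1882 (end of Oct, 31 days; 16 left).
−16 → Oct 15, 1882.

October 15, 1882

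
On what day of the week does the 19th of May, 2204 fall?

Saturday

Doomsday rule: the anchor day for the 2200s is Friday. For year 04: 4÷12 = 0 r 4, and 4÷4 = 1, so 0+4+1 = 5.
Friday + 5 ≡ Wednesday — that's 2204's doomsday.
In May the doomsday date is May 9.
May 19 is 10 days after May 9; 10 mod 7 = 3, so Wednesday + 3 = Saturday.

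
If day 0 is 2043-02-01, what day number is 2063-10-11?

Feb 1, 2043 → Feb 1, 2044: 365 days.
Feb 1, 2044 → Feb 1, 2045: 366 days (Feb 29, 2044 is in that span).
Feb 1, 2045 → Feb 1, 2046: 365 days.
Feb 1, 2046 → Feb 1, 2047: 365 days.
Feb 1, 2047 → Feb 1, 2048: 365 days.
Feb 1, 2048 → Feb 1, 2049: 366 days (Feb 29, 2048 is in that span).
Feb 1, 2049 → Feb 1, 2050: 365 days.
Feb 1, 2050 → Feb 1, 2051: 365 days.
Feb 1, 2051 → Feb 1, 2052: 365 days.
Feb 1, 2052 → Feb 1, 2053: 366 days (Feb 29, 2052 is in that span).
Feb 1, 2053 → Feb 1, 2054: 365 days.
Feb 1, 2054 → Feb 1, 2055: 365 days.
Feb 1, 2055 → Feb 1, 2056: 365 days.
Feb 1, 2056 → Feb 1, 2057: 366 days (Feb 29, 2056 is in that span).
Feb 1, 2057 → Feb 1, 2058: 365 days.
Feb 1, 2058 → Feb 1, 2059: 365 days.
Feb 1, 2059 → Feb 1, 2060: 365 days.
Feb 1, 2060 → Feb 1, 2061: 366 days (Feb 29, 2060 is in that span).
Feb 1, 2061 → Feb 1, 2062: 365 days.
Feb 1, 2062 → Feb 1, 2063: 365 days.
Feb 1, 2063 → Mar 1, 2063: 28 days (February has 28).
Mar 1, 2063 → Apr 1, 2063: 31 days (March has 31).
Apr 1, 2063 → May 1, 2063: 30 days (April has 30).
May 1, 2063 → Jun 1, 2063: 31 days (May has 31).
Jun 1, 2063 → Jul 1, 2063: 30 days (June has 30).
Jul 1, 2063 → Aug 1, 2063: 31 days (July has 31).
Aug 1, 2063 → Sep 1, 2063: 31 days (August has 31).
Sep 1, 2063 → Oct 1, 2063: 30 days (September has 30).
Oct 1, 2063 → Oct 11, 2063: 10 days.
Total: 7557 days.

7557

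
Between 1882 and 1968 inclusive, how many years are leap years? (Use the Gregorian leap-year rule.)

Multiples of 4 in [1882,1968]: 22.
Of those, multiples of 100: 1 (not leap unless ÷400).
Multiples of 400: 0.
Leap years = 22 − 1 + 0 = 21.

21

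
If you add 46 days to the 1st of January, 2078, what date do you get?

February 16, 2078

Jan has 31 days: +31 → Feb 1, 2078 (15 left).
+15 → Feb 16, 2078.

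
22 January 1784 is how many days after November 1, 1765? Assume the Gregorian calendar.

Nov 1, 1765 → Nov 1, 1766: 365 days.
Nov 1, 1766 → Nov 1, 1767: 365 days.
Nov 1, 1767 → Nov 1, 1768: 366 days (Feb 29, 1768 is in that span).
Nov 1, 1768 → Nov 1, 1769: 365 days.
Nov 1, 1769 → Nov 1, 1770: 365 days.
Nov 1, 1770 → Nov 1, 1771: 365 days.
Nov 1, 1771 → Nov 1, 1772: 366 days (Feb 29, 1772 is in that span).
Nov 1, 1772 → Nov 1, 1773: 365 days.
Nov 1, 1773 → Nov 1, 1774: 365 days.
Nov 1, 1774 → Nov 1, 1775: 365 days.
Nov 1, 1775 → Nov 1, 1776: 366 days (Feb 29, 1776 is in that span).
Nov 1, 1776 → Nov 1, 1777: 365 days.
Nov 1, 1777 → Nov 1, 1778: 365 days.
Nov 1, 1778 → Nov 1, 1779: 365 days.
Nov 1, 1779 → Nov 1, 1780: 366 days (Feb 29, 1780 is in that span).
Nov 1, 1780 → Nov 1, 1781: 365 days.
Nov 1, 1781 → Nov 1, 1782: 365 days.
Nov 1, 1782 → Nov 1, 1783: 365 days.
Nov 1, 1783 → Dec 1, 1783: 30 days (November has 30).
Dec 1, 1783 → Jan 1, 1784: 31 days (December has 31).
Jan 1, 1784 → Jan 22, 1784: 21 days.
Total: 6656 days.

6656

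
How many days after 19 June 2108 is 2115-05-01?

Jun 19, 2108 → Jun 19, 2109: 365 days.
Jun 19, 2109 → Jun 19, 2110: 365 days.
Jun 19, 2110 → Jun 19, 2111: 365 days.
Jun 19, 2111 → Jun 19, 2112: 366 days (Feb 29, 2112 is in that span).
Jun 19, 2112 → Jun 19, 2113: 365 days.
Jun 19, 2113 → Jun 19, 2114: 365 days.
Jun 19, 2114 → Jul 19, 2114: 30 days (June has 30).
Jul 19, 2114 → Aug 19, 2114: 31 days (July has 31).
Aug 19, 2114 → Sep 19, 2114: 31 days (August has 31).
Sep 19, 2114 → Oct 19, 2114: 30 days (September has 30).
Oct 19, 2114 → Nov 19, 2114: 31 days (October has 31).
Nov 19, 2114 → Dec 19, 2114: 30 days (November has 30).
Dec 19, 2114 → Jan 19, 2115: 31 days (December has 31).
Jan 19, 2115 → Feb 19, 2115: 31 days (January has 31).
Feb 19, 2115 → Mar 19, 2115: 28 days (February has 28).
Mar 19, 2115 → Apr 19, 2115: 31 days (March has 31).
Apr 19, 2115 → May 1, 2115: 12 days.
Total: 2507 days.

2507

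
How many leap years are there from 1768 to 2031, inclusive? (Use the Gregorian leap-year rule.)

64

Multiples of 4 in [1768,2031]: 66.
Of those, multiples of 100: 3 (not leap unless ÷400).
Multiples of 400: 1.
Leap years = 66 − 3 + 1 = 64.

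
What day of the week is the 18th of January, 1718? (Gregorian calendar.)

Doomsday rule: the anchor day for the 1700s is Sunday. For year 18: 18÷12 = 1 r 6, and 6÷4 = 1, so 1+6+1 = 8.
Sunday + 8 ≡ Monday — that's 1718's doomsday.
In January the doomsday date is Jan 3 (1718 is not a leap year).
Jan 18 is 15 days after Jan 3; 15 mod 7 = 1, so Monday + 1 = Tuesday.

Tuesday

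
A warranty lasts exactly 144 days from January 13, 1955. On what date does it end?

Jan has 31 days: +19 → Feb 1, 1955 (125 left).
Feb has 28 days: +28 → Mar 1, 1955 (97 left).
Mar has 31 days: +31 → Apr 1, 1955 (66 left).
Apr has 30 days: +30 → May 1, 1955 (36 left).
May has 31 days: +31 → Jun 1, 1955 (5 left).
+5 → Jun 6, 1955.

June 6, 1955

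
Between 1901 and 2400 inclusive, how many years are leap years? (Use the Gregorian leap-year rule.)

Multiples of 4 in [1901,2400]: 125.
Of those, multiples of 100: 5 (not leap unless ÷400).
Multiples of 400: 2.
Leap years = 125 − 5 + 2 = 122.

122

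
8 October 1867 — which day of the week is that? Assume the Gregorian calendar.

Tuesday

Doomsday rule: the anchor day for the 1800s is Friday. For year 67: 67÷12 = 5 r 7, and 7÷4 = 1, so 5+7+1 = 13.
Friday + 13 ≡ Thursday — that's 1867's doomsday.
In October the doomsday date is Oct 10.
Oct 8 is 2 days before Oct 10; 2 mod 7 = 2, so Thursday − 2 = Tuesday.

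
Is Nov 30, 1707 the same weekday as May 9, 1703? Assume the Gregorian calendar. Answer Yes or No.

From May 9, 1703 to Nov 30, 1707 is 1666 days.
1666 mod 7 = 0, so they are the same weekday.
(May 9, 1703 is a Wednesday; Nov 30, 1707 is a Wednesday.)

Yes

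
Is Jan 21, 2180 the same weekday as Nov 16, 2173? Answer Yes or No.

From Nov 16, 2173 to Jan 21, 2180 is 2257 days.
2257 mod 7 = 3, so they are different weekdays.
(Nov 16, 2173 is a Tuesday; Jan 21, 2180 is a Friday.)

No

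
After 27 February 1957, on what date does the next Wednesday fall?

March 6, 1957

Feb 27, 1957 is a Wednesday.
From Wednesday to the next Wednesday is 7 days.
Feb 27, 1957 + 7 = Mar 6, 1957.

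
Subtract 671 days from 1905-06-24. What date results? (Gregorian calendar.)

−365 (one year) → Jun 24, 1904 (306 left).
−24 → May 31, 1904 (end of May, 31 days; 282 left).
−31 → Apr 30, 1904 (end of Apr, 30 days; 251 left).
−30 → Mar 31, 1904 (end of Mar, 31 days; 221 left).
−31 → Feb 29, 1904 (end of Feb, 29 days; 190 left).
−29 → Jan 31, 1904 (end of Jan, 31 days; 161 left).
−31 → Dec 31, 1903 (end of Dec, 31 days; 130 left).
−31 → Nov 30, 1903 (end of Nov, 30 days; 99 left).
−30 → Oct 31, 1903 (end of Oct, 31 days; 69 left).
−31 → Sep 30, 1903 (end of Sep, 30 days; 38 left).
−30 → Aug 31, 1903 (end of Aug, 31 days; 8 left).
−8 → Aug 23, 1903.

August 23, 1903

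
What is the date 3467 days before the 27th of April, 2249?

October 30, 2239

−365 (one year) → Apr 27, 2248 (3102 left).
−366 (one year; includes Feb 29, 2248) → Apr 27, 2247 (2736 left).
−365 (one year) → Apr 27, 2246 (2371 left).
−365 (one year) → Apr 27, 2245 (2006 left).
−365 (one year) → Apr 27, 2244 (1641 left).
−366 (one year; includes Feb 29, 2244) → Apr 27, 2243 (1275 left).
−365 (one year) → Apr 27, 2242 (910 left).
−365 (one year) → Apr 27, 2241 (545 left).
−365 (one year) → Apr 27, 2240 (180 left).
−27 → Mar 31, 2240 (end of Mar, 31 days; 153 left).
−31 → Feb 29, 2240 (end of Feb, 29 days; 122 left).
−29 → Jan 31, 2240 (end of Jan, 31 days; 93 left).
−31 → Dec 31, 2239 (end of Dec, 31 days; 62 left).
−31 → Nov 30, 2239 (end of Nov, 30 days; 31 left).
−30 → Oct 31, 2239 (end of Oct, 31 days; 1 left).
−1 → Oct 30, 2239.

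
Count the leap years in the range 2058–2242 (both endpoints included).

Multiples of 4 in [2058,2242]: 46.
Of those, multiples of 100: 2 (not leap unless ÷400).
Multiples of 400: 0.
Leap years = 46 − 2 + 0 = 44.

44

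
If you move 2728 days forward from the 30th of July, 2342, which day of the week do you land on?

First find the weekday of Jul 30, 2342. Doomsday rule: the anchor day for the 2300s is Wednesday. For year 42: 42÷12 = 3 r 6, and 6÷4 = 1, so 3+6+1 = 10.
Wednesday + 10 ≡ Saturday — that's 2342's doomsday.
In July the doomsday date is Jul 11.
Jul 30 is 19 days after Jul 11; 19 mod 7 = 5, so Saturday + 5 = Thursday.
2728 mod 7 = 5, so 2728 days after a Thursday is Thursday + 5 = Tuesday.

Tuesday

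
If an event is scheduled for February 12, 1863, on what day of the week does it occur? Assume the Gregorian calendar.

Thursday

January 1, 1863 is a Thursday.
Jan 1, 1863 → Feb 1, 1863: 31 days (January has 31).
Feb 1, 1863 → Feb 12, 1863: 11 days.
Total: 42 days.
42 mod 7 = 0, so Thursday + 0 = Thursday.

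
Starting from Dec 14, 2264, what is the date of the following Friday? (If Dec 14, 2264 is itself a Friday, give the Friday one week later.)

Dec 14, 2264 is a Wednesday.
From Wednesday to the next Friday is 2 days.
Dec 14, 2264 + 2 = Dec 16, 2264.

December 16, 2264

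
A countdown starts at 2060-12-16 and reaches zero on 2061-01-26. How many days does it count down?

41

Dec 16, 2060 → Jan 16, 2061: 31 days (December has 31).
Jan 16, 2061 → Jan 26, 2061: 10 days.
Total: 41 days.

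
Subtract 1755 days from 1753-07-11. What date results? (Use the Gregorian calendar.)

−365 (one year) → Jul 11, 1752 (1390 left).
−366 (one year; includes Feb 29, 1752) → Jul 11, 1751 (1024 left).
−365 (one year) → Jul 11, 1750 (659 left).
−365 (one year) → Jul 11, 1749 (294 left).
−11 → Jun 30, 1749 (end of Jun, 30 days; 283 left).
−30 → May 31, 1749 (end of May, 31 days; 253 left).
−31 → Apr 30, 1749 (end of Apr, 30 days; 222 left).
−30 → Mar 31, 1749 (end of Mar, 31 days; 192 left).
−31 → Feb 28, 1749 (end of Feb, 28 days; 161 left).
−28 → Jan 31, 1749 (end of Jan, 31 days; 133 left).
−31 → Dec 31, 1748 (end of Dec, 31 days; 102 left).
−31 → Nov 30, 1748 (end of Nov, 30 days; 71 left).
−30 → Oct 31, 1748 (end of Oct, 31 days; 41 left).
−31 → Sep 30, 1748 (end of Sep, 30 days; 10 left).
−10 → Sep 20, 1748.

September 20, 1748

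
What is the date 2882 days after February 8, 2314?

December 30, 2321

+365 (one year) → Feb 8, 2315 (2517 left).
+365 (one year) → Feb 8, 2316 (2152 left).
+366 (one year; includes Feb 29, 2316) → Feb 8, 2317 (1786 left).
+365 (one year) → Feb 8, 2318 (1421 left).
+365 (one year) → Feb 8, 2319 (1056 left).
+365 (one year) → Feb 8, 2320 (691 left).
+366 (one year; includes Feb 29, 2320) → Feb 8, 2321 (325 left).
Feb has 28 days: +21 → Mar 1, 2321 (304 left).
Mar has 31 days: +31 → Apr 1, 2321 (273 left).
Apr has 30 days: +30 → May 1, 2321 (243 left).
May has 31 days: +31 → Jun 1, 2321 (212 left).
Jun has 30 days: +30 → Jul 1, 2321 (182 left).
Jul has 31 days: +31 → Aug 1, 2321 (151 left).
Aug has 31 days: +31 → Sep 1, 2321 (120 left).
Sep has 30 days: +30 → Oct 1, 2321 (90 left).
Oct has 31 days: +31 → Nov 1, 2321 (59 left).
Nov has 30 days: +30 → Dec 1, 2321 (29 left).
+29 → Dec 30, 2321.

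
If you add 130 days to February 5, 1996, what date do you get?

June 14, 1996

Feb has 29 days: +25 → Mar 1, 1996 (105 left).
Mar has 31 days: +31 → Apr 1, 1996 (74 left).
Apr has 30 days: +30 → May 1, 1996 (44 left).
May has 31 days: +31 → Jun 1, 1996 (13 left).
+13 → Jun 14, 1996.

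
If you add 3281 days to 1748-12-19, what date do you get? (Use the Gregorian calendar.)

+365 (one year) → Dec 19, 1749 (2916 left).
+365 (one year) → Dec 19, 1750 (2551 left).
+365 (one year) → Dec 19, 1751 (2186 left).
+366 (one year; includes Feb 29, 1752) → Dec 19, 1752 (1820 left).
+365 (one year) → Dec 19, 1753 (1455 left).
+365 (one year) → Dec 19, 1754 (1090 left).
+365 (one year) → Dec 19, 1755 (725 left).
+366 (one year; includes Feb 29, 1756) → Dec 19, 1756 (359 left).
Dec has 31 days: +13 → Jan 1, 1757 (346 left).
Jan has 31 days: +31 → Feb 1, 1757 (315 left).
Feb has 28 days: +28 → Mar 1, 1757 (287 left).
Mar has 31 days: +31 → Apr 1, 1757 (256 left).
Apr has 30 days: +30 → May 1, 1757 (226 left).
May has 31 days: +31 → Jun 1, 1757 (195 left).
Jun has 30 days: +30 → Jul 1, 1757 (165 left).
Jul has 31 days: +31 → Aug 1, 1757 (134 left).
Aug has 31 days: +31 → Sep 1, 1757 (103 left).
Sep has 30 days: +30 → Oct 1, 1757 (73 left).
Oct has 31 days: +31 → Nov 1, 1757 (42 left).
Nov has 30 days: +30 → Dec 1, 1757 (12 left).
+12 → Dec 13, 1757.

December 13, 1757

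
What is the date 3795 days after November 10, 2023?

+366 (one year; includes Feb 29, 2024) → Nov 10, 2024 (3429 left).
+365 (one year) → Nov 10, 2025 (3064 left).
+365 (one year) → Nov 10, 2026 (2699 left).
+365 (one year) → Nov 10, 2027 (2334 left).
+366 (one year; includes Feb 29, 2028) → Nov 10, 2028 (1968 left).
+365 (one year) → Nov 10, 2029 (1603 left).
+365 (one year) → Nov 10, 2030 (1238 left).
+365 (one year) → Nov 10, 2031 (873 left).
+366 (one year; includes Feb 29, 2032) → Nov 10, 2032 (507 left).
+365 (one year) → Nov 10, 2033 (142 left).
Nov has 30 days: +21 → Dec 1, 2033 (121 left).
Dec has 31 days: +31 → Jan 1, 2034 (90 left).
Jan has 31 days: +31 → Feb 1, 2034 (59 left).
Feb has 28 days: +28 → Mar 1, 2034 (31 left).
Mar has 31 days: +31 → Apr 1, 2034 (0 left).

April 1, 2034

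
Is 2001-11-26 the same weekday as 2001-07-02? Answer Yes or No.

Yes

From Jul 2, 2001 to Nov 26, 2001 is 147 days.
147 mod 7 = 0, so they are the same weekday.
(Jul 2, 2001 is a Monday; Nov 26, 2001 is a Monday.)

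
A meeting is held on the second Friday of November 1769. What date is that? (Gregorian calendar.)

November 1, 1769 is a Wednesday.
The first Friday is therefore November 3 (2 days later).
The second Friday is 3 + 1×7 = November 10.

November 10, 1769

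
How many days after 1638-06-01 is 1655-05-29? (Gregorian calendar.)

Jun 1, 1638 → Jun 1, 1639: 365 days.
Jun 1, 1639 → Jun 1, 1640: 366 days (Feb 29, 1640 is in that span).
Jun 1, 1640 → Jun 1, 1641: 365 days.
Jun 1, 1641 → Jun 1, 1642: 365 days.
Jun 1, 1642 → Jun 1, 1643: 365 days.
Jun 1, 1643 → Jun 1, 1644: 366 days (Feb 29, 1644 is in that span).
Jun 1, 1644 → Jun 1, 1645: 365 days.
Jun 1, 1645 → Jun 1, 1646: 365 days.
Jun 1, 1646 → Jun 1, 1647: 365 days.
Jun 1, 1647 → Jun 1, 1648: 366 days (Feb 29, 1648 is in that span).
Jun 1, 1648 → Jun 1, 1649: 365 days.
Jun 1, 1649 → Jun 1, 1650: 365 days.
Jun 1, 1650 → Jun 1, 1651: 365 days.
Jun 1, 1651 → Jun 1, 1652: 366 days (Feb 29, 1652 is in that span).
Jun 1, 1652 → Jun 1, 1653: 365 days.
Jun 1, 1653 → Jun 1, 1654: 365 days.
Jun 1, 1654 → Jul 1, 1654: 30 days (June has 30).
Jul 1, 1654 → Aug 1, 1654: 31 days (July has 31).
Aug 1, 1654 → Sep 1, 1654: 31 days (August has 31).
Sep 1, 1654 → Oct 1, 1654: 30 days (September has 30).
Oct 1, 1654 → Nov 1, 1654: 31 days (October has 31).
Nov 1, 1654 → Dec 1, 1654: 30 days (November has 30).
Dec 1, 1654 → Jan 1, 1655: 31 days (December has 31).
Jan 1, 1655 → Feb 1, 1655: 31 days (January has 31).
Feb 1, 1655 → Mar 1, 1655: 28 days (February has 28).
Mar 1, 1655 → Apr 1, 1655: 31 days (March has 31).
Apr 1, 1655 → May 1, 1655: 30 days (April has 30).
May 1, 1655 → May 29, 1655: 28 days.
Total: 6206 days.

6206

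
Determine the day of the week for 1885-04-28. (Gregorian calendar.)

Doomsday rule: the anchor day for the 1800s is Friday. For year 85: 85÷12 = 7 r 1, and 1÷4 = 0, so 7+1+0 = 8.
Friday + 8 ≡ Saturday — that's 1885's doomsday.
In April the doomsday date is Apr 4.
Apr 28 is 24 days after Apr 4; 24 mod 7 = 3, so Saturday + 3 = Tuesday.

Tuesday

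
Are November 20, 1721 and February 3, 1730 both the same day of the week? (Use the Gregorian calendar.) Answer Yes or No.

From Nov 20, 1721 to Feb 3, 1730 is 2997 days.
2997 mod 7 = 1, so they are different weekdays.
(Nov 20, 1721 is a Thursday; Feb 3, 1730 is a Friday.)

No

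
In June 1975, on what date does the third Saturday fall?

June 1, 1975 is a Sunday.
The first Saturday is therefore June 7 (6 days later).
The third Saturday is 7 + 2×7 = June 21.

June 21, 1975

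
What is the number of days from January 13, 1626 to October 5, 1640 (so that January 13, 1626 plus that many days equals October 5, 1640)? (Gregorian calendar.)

5379

Jan 13, 1626 → Jan 13, 1627: 365 days.
Jan 13, 1627 → Jan 13, 1628: 365 days.
Jan 13, 1628 → Jan 13, 1629: 366 days (Feb 29, 1628 is in that span).
Jan 13, 1629 → Jan 13, 1630: 365 days.
Jan 13, 1630 → Jan 13, 1631: 365 days.
Jan 13, 1631 → Jan 13, 1632: 365 days.
Jan 13, 1632 → Jan 13, 1633: 366 days (Feb 29, 1632 is in that span).
Jan 13, 1633 → Jan 13, 1634: 365 days.
Jan 13, 1634 → Jan 13, 1635: 365 days.
Jan 13, 1635 → Jan 13, 1636: 365 days.
Jan 13, 1636 → Jan 13, 1637: 366 days (Feb 29, 1636 is in that span).
Jan 13, 1637 → Jan 13, 1638: 365 days.
Jan 13, 1638 → Jan 13, 1639: 365 days.
Jan 13, 1639 → Jan 13, 1640: 365 days.
Jan 13, 1640 → Feb 13, 1640: 31 days (January has 31).
Feb 13, 1640 → Mar 13, 1640: 29 days (February has 29).
Mar 13, 1640 → Apr 13, 1640: 31 days (March has 31).
Apr 13, 1640 → May 13, 1640: 30 days (April has 30).
May 13, 1640 → Jun 13, 1640: 31 days (May has 31).
Jun 13, 1640 → Jul 13, 1640: 30 days (June has 30).
Jul 13, 1640 → Aug 13, 1640: 31 days (July has 31).
Aug 13, 1640 → Sep 13, 1640: 31 days (August has 31).
Sep 13, 1640 → Oct 5, 1640: 22 days.
Total: 5379 days.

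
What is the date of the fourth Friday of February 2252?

February 1, 2252 is a Sunday.
The first Friday is therefore February 6 (5 days later).
The fourth Friday is 6 + 3×7 = February 27.

February 27, 2252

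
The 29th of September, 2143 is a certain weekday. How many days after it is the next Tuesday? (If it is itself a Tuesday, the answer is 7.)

2

Sep 29, 2143 is a Sunday.
From Sunday to the next Tuesday is 2 days.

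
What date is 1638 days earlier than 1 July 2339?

−365 (one year) → Jul 1, 2338 (1273 left).
−365 (one year) → Jul 1, 2337 (908 left).
−365 (one year) → Jul 1, 2336 (543 left).
−366 (one year; includes Feb 29, 2336) → Jul 1, 2335 (177 left).
−1 → Jun 30, 2335 (end of Jun, 30 days; 176 left).
−30 → May 31, 2335 (end of May, 31 days; 146 left).
−31 → Apr 30, 2335 (end of Apr, 30 days; 115 left).
−30 → Mar 31, 2335 (end of Mar, 31 days; 85 left).
−31 → Feb 28, 2335 (end of Feb, 28 days; 54 left).
−28 → Jan 31, 2335 (end of Jan, 31 days; 26 left).
−26 → Jan 5, 2335.

January 5, 2335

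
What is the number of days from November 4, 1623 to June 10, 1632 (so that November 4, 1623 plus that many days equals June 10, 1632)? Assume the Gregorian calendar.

3141

Nov 4, 1623 → Nov 4, 1624: 366 days (Feb 29, 1624 is in that span).
Nov 4, 1624 → Nov 4, 1625: 365 days.
Nov 4, 1625 → Nov 4, 1626: 365 days.
Nov 4, 1626 → Nov 4, 1627: 365 days.
Nov 4, 1627 → Nov 4, 1628: 366 days (Feb 29, 1628 is in that span).
Nov 4, 1628 → Nov 4, 1629: 365 days.
Nov 4, 1629 → Nov 4, 1630: 365 days.
Nov 4, 1630 → Nov 4, 1631: 365 days.
Nov 4, 1631 → Dec 4, 1631: 30 days (November has 30).
Dec 4, 1631 → Jan 4, 1632: 31 days (December has 31).
Jan 4, 1632 → Feb 4, 1632: 31 days (January has 31).
Feb 4, 1632 → Mar 4, 1632: 29 days (February has 29).
Mar 4, 1632 → Apr 4, 1632: 31 days (March has 31).
Apr 4, 1632 → May 4, 1632: 30 days (April has 30).
May 4, 1632 → Jun 4, 1632: 31 days (May has 31).
Jun 4, 1632 → Jun 10, 1632: 6 days.
Total: 3141 days.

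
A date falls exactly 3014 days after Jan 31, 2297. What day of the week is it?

Thursday

Jan 31, 2297 is a Sunday.
3014 mod 7 = 4, so 3014 days after a Sunday is Sunday + 4 = Thursday.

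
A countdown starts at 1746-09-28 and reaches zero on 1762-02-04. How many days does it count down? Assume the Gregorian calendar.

Sep 28, 1746 → Sep 28, 1747: 365 days.
Sep 28, 1747 → Sep 28, 1748: 366 days (Feb 29, 1748 is in that span).
Sep 28, 1748 → Sep 28, 1749: 365 days.
Sep 28, 1749 → Sep 28, 1750: 365 days.
Sep 28, 1750 → Sep 28, 1751: 365 days.
Sep 28, 1751 → Sep 28, 1752: 366 days (Feb 29, 1752 is in that span).
Sep 28, 1752 → Sep 28, 1753: 365 days.
Sep 28, 1753 → Sep 28, 1754: 365 days.
Sep 28, 1754 → Sep 28, 1755: 365 days.
Sep 28, 1755 → Sep 28, 1756: 366 days (Feb 29, 1756 is in that span).
Sep 28, 1756 → Sep 28, 1757: 365 days.
Sep 28, 1757 → Sep 28, 1758: 365 days.
Sep 28, 1758 → Sep 28, 1759: 365 days.
Sep 28, 1759 → Sep 28, 1760: 366 days (Feb 29, 1760 is in that span).
Sep 28, 1760 → Sep 28, 1761: 365 days.
Sep 28, 1761 → Oct 28, 1761: 30 days (September has 30).
Oct 28, 1761 → Nov 28, 1761: 31 days (October has 31).
Nov 28, 1761 → Dec 28, 1761: 30 days (November has 30).
Dec 28, 1761 → Jan 28, 1762: 31 days (December has 31).
Jan 28, 1762 → Feb 4, 1762: 7 days.
Total: 5608 days.

5608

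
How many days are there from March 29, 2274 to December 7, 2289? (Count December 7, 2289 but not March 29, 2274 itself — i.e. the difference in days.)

5732

Mar 29, 2274 → Mar 29, 2275: 365 days.
Mar 29, 2275 → Mar 29, 2276: 366 days (Feb 29, 2276 is in that span).
Mar 29, 2276 → Mar 29, 2277: 365 days.
Mar 29, 2277 → Mar 29, 2278: 365 days.
Mar 29, 2278 → Mar 29, 2279: 365 days.
Mar 29, 2279 → Mar 29, 2280: 366 days (Feb 29, 2280 is in that span).
Mar 29, 2280 → Mar 29, 2281: 365 days.
Mar 29, 2281 → Mar 29, 2282: 365 days.
Mar 29, 2282 → Mar 29, 2283: 365 days.
Mar 29, 2283 → Mar 29, 2284: 366 days (Feb 29, 2284 is in that span).
Mar 29, 2284 → Mar 29, 2285: 365 days.
Mar 29, 2285 → Mar 29, 2286: 365 days.
Mar 29, 2286 → Mar 29, 2287: 365 days.
Mar 29, 2287 → Mar 29, 2288: 366 days (Feb 29, 2288 is in that span).
Mar 29, 2288 → Mar 29, 2289: 365 days.
Mar 29, 2289 → Apr 29, 2289: 31 days (March has 31).
Apr 29, 2289 → May 29, 2289: 30 days (April has 30).
May 29, 2289 → Jun 29, 2289: 31 days (May has 31).
Jun 29, 2289 → Jul 29, 2289: 30 days (June has 30).
Jul 29, 2289 → Aug 29, 2289: 31 days (July has 31).
Aug 29, 2289 → Sep 29, 2289: 31 days (August has 31).
Sep 29, 2289 → Oct 29, 2289: 30 days (September has 30).
Oct 29, 2289 → Nov 29, 2289: 31 days (October has 31).
Nov 29, 2289 → Dec 7, 2289: 8 days.
Total: 5732 days.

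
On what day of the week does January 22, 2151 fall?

Doomsday rule: the anchor day for the 2100s is Sunday. For year 51: 51÷12 = 4 r 3, and 3÷4 = 0, so 4+3+0 = 7.
Sunday + 7 ≡ Sunday — that's 2151's doomsday.
In January the doomsday date is Jan 3 (2151 is not a leap year).
Jan 22 is 19 days after Jan 3; 19 mod 7 = 5, so Sunday + 5 = Friday.

Friday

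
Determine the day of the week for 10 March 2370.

Doomsday rule: the anchor day for the 2300s is Wednesday. For year 70: 70÷12 = 5 r 10, and 10÷4 = 2, so 5+10+2 = 17.
Wednesday + 17 ≡ Saturday — that's 2370's doomsday.
In March the doomsday date is Mar 14.
Mar 10 is 4 days before Mar 14; 4 mod 7 = 4, so Saturday − 4 = Tuesday.

Tuesday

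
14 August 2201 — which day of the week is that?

January 1, 2201 is a Thursday.
Jan 1, 2201 → Feb 1, 2201: 31 days (January has 31).
Feb 1, 2201 → Mar 1, 2201: 28 days (February has 28).
Mar 1, 2201 → Apr 1, 2201: 31 days (March has 31).
Apr 1, 2201 → May 1, 2201: 30 days (April has 30).
May 1, 2201 → Jun 1, 2201: 31 days (May has 31).
Jun 1, 2201 → Jul 1, 2201: 30 days (June has 30).
Jul 1, 2201 → Aug 1, 2201: 31 days (July has 31).
Aug 1, 2201 → Aug 14, 2201: 13 days.
Total: 225 days.
225 mod 7 = 1, so Thursday + 1 = Friday.

Friday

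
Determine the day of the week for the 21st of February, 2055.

Sunday

Doomsday rule: the anchor day for the 2000s is Tuesday. For year 55: 55÷12 = 4 r 7, and 7÷4 = 1, so 4+7+1 = 12.
Tuesday + 12 ≡ Sunday — that's 2055's doomsday.
In February the doomsday date is Feb 28 (2055 is not a leap year).
Feb 21 is 7 days before Feb 28; 7 mod 7 = 0, so Sunday − 0 = Sunday.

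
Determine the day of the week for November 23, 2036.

Sunday

January 1, 2036 is a Tuesday.
Jan 1, 2036 → Feb 1, 2036: 31 days (January has 31).
Feb 1, 2036 → Mar 1, 2036: 29 days (February has 29).
Mar 1, 2036 → Apr 1, 2036: 31 days (March has 31).
Apr 1, 2036 → May 1, 2036: 30 days (April has 30).
May 1, 2036 → Jun 1, 2036: 31 days (May has 31).
Jun 1, 2036 → Jul 1, 2036: 30 days (June has 30).
Jul 1, 2036 → Aug 1, 2036: 31 days (July has 31).
Aug 1, 2036 → Sep 1, 2036: 31 days (August has 31).
Sep 1, 2036 → Oct 1, 2036: 30 days (September has 30).
Oct 1, 2036 → Nov 1, 2036: 31 days (October has 31).
Nov 1, 2036 → Nov 23, 2036: 22 days.
Total: 327 days.
327 mod 7 = 5, so Tuesday + 5 = Sunday.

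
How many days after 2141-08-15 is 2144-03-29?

957

Aug 15, 2141 → Aug 15, 2142: 365 days.
Aug 15, 2142 → Aug 15, 2143: 365 days.
Aug 15, 2143 → Sep 15, 2143: 31 days (August has 31).
Sep 15, 2143 → Oct 15, 2143: 30 days (September has 30).
Oct 15, 2143 → Nov 15, 2143: 31 days (October has 31).
Nov 15, 2143 → Dec 15, 2143: 30 days (November has 30).
Dec 15, 2143 → Jan 15, 2144: 31 days (December has 31).
Jan 15, 2144 → Feb 15, 2144: 31 days (January has 31).
Feb 15, 2144 → Mar 15, 2144: 29 days (February has 29).
Mar 15, 2144 → Mar 29, 2144: 14 days.
Total: 957 days.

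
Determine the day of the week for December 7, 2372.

Thursday

Doomsday rule: the anchor day for the 2300s is Wednesday. For year 72: 72÷12 = 6 r 0, and 0÷4 = 0, so 6+0+0 = 6.
Wednesday + 6 ≡ Tuesday — that's 2372's doomsday.
In December the doomsday date is Dec 12.
Dec 7 is 5 days before Dec 12; 5 mod 7 = 5, so Tuesday − 5 = Thursday.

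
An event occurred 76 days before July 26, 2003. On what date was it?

−26 → Jun 30, 2003 (end of Jun, 30 days; 50 left).
−30 → May 31, 2003 (end of May, 31 days; 20 left).
−20 → May 11, 2003.

May 11, 2003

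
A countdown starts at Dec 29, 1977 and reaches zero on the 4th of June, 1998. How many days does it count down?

7462

Dec 29, 1977 → Dec 29, 1978: 365 days.
Dec 29, 1978 → Dec 29, 1979: 365 days.
Dec 29, 1979 → Dec 29, 1980: 366 days (Feb 29, 1980 is in that span).
Dec 29, 1980 → Dec 29, 1981: 365 days.
Dec 29, 1981 → Dec 29, 1982: 365 days.
Dec 29, 1982 → Dec 29, 1983: 365 days.
Dec 29, 1983 → Dec 29, 1984: 366 days (Feb 29, 1984 is in that span).
Dec 29, 1984 → Dec 29, 1985: 365 days.
Dec 29, 1985 → Dec 29, 1986: 365 days.
Dec 29, 1986 → Dec 29, 1987: 365 days.
Dec 29, 1987 → Dec 29, 1988: 366 days (Feb 29, 1988 is in that span).
Dec 29, 1988 → Dec 29, 1989: 365 days.
Dec 29, 1989 → Dec 29, 1990: 365 days.
Dec 29, 1990 → Dec 29, 1991: 365 days.
Dec 29, 1991 → Dec 29, 1992: 366 days (Feb 29, 1992 is in that span).
Dec 29, 1992 → Dec 29, 1993: 365 days.
Dec 29, 1993 → Dec 29, 1994: 365 days.
Dec 29, 1994 → Dec 29, 1995: 365 days.
Dec 29, 1995 → Dec 29, 1996: 366 days (Feb 29, 1996 is in that span).
Dec 29, 1996 → Dec 29, 1997: 365 days.
Dec 29, 1997 → Jan 29, 1998: 31 days (December has 31).
Jan 29, 1998 → Feb 28, 1998: 30 days (January has 31).
Feb 28, 1998 → Mar 28, 1998: 28 days (February has 28).
Mar 28, 1998 → Apr 28, 1998: 31 days (March has 31).
Apr 28, 1998 → May 28, 1998: 30 days (April has 30).
May 28, 1998 → Jun 4, 1998: 7 days.
Total: 7462 days.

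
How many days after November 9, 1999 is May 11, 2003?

1279

Nov 9, 1999 → Nov 9, 2000: 366 days (Feb 29, 2000 is in that span).
Nov 9, 2000 → Nov 9, 2001: 365 days.
Nov 9, 2001 → Nov 9, 2002: 365 days.
Nov 9, 2002 → Dec 9, 2002: 30 days (November has 30).
Dec 9, 2002 → Jan 9, 2003: 31 days (December has 31).
Jan 9, 2003 → Feb 9, 2003: 31 days (January has 31).
Feb 9, 2003 → Mar 9, 2003: 28 days (February has 28).
Mar 9, 2003 → Apr 9, 2003: 31 days (March has 31).
Apr 9, 2003 → May 9, 2003: 30 days (April has 30).
May 9, 2003 → May 11, 2003: 2 days.
Total: 1279 days.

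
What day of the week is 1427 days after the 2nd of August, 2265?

Tuesday

Aug 2, 2265 is a Wednesday.
1427 mod 7 = 6, so 1427 days after a Wednesday is Wednesday + 6 = Tuesday.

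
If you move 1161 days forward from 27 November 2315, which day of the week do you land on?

First find the weekday of Nov 27, 2315. Doomsday rule: the anchor day for the 2300s is Wednesday. For year 15: 15÷12 = 1 r 3, and 3÷4 = 0, so 1+3+0 = 4.
Wednesday + 4 ≡ Sunday — that's 2315's doomsday.
In November the doomsday date is Nov 7.
Nov 27 is 20 days after Nov 7; 20 mod 7 = 6, so Sunday + 6 = Saturday.
1161 mod 7 = 6, so 1161 days after a Saturday is Saturday + 6 = Friday.

Friday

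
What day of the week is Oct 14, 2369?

Doomsday rule: the anchor day for the 2300s is Wednesday. For year 69: 69÷12 = 5 r 9, and 9÷4 = 2, so 5+9+2 = 16.
Wednesday + 16 ≡ Friday — that's 2369's doomsday.
In October the doomsday date is Oct 10.
Oct 14 is 4 days after Oct 10; 4 mod 7 = 4, so Friday + 4 = Tuesday.

Tuesday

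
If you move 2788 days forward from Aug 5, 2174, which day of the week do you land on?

Sunday

First find the weekday of Aug 5, 2174. Doomsday rule: the anchor day for the 2100s is Sunday. For year 74: 74÷12 = 6 r 2, and 2÷4 = 0, so 6+2+0 = 8.
Sunday + 8 ≡ Monday — that's 2174's doomsday.
In August the doomsday date is Aug 8.
Aug 5 is 3 days before Aug 8; 3 mod 7 = 3, so Monday − 3 = Friday.
2788 mod 7 = 2, so 2788 days after a Friday is Friday + 2 = Sunday.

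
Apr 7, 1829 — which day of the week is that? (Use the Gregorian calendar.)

Tuesday

Doomsday rule: the anchor day for the 1800s is Friday. For year 29: 29÷12 = 2 r 5, and 5÷4 = 1, so 2+5+1 = 8.
Friday + 8 ≡ Saturday — that's 1829's doomsday.
In April the doomsday date is Apr 4.
Apr 7 is 3 days after Apr 4; 3 mod 7 = 3, so Saturday + 3 = Tuesday.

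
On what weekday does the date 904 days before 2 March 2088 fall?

Mar 2, 2088 is a Tuesday.
904 mod 7 = 1, so 904 days before a Tuesday is Tuesday − 1 = Monday.

Monday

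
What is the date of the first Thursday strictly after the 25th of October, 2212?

October 29, 2212

Oct 25, 2212 is a Sunday.
From Sunday to the next Thursday is 4 days.
Oct 25, 2212 + 4 = Oct 29, 2212.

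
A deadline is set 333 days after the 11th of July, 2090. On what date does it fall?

June 9, 2091

Jul has 31 days: +21 → Aug 1, 2090 (312 left).
Aug has 31 days: +31 → Sep 1, 2090 (281 left).
Sep has 30 days: +30 → Oct 1, 2090 (251 left).
Oct has 31 days: +31 → Nov 1, 2090 (220 left).
Nov has 30 days: +30 → Dec 1, 2090 (190 left).
Dec has 31 days: +31 → Jan 1, 2091 (159 left).
Jan has 31 days: +31 → Feb 1, 2091 (128 left).
Feb has 28 days: +28 → Mar 1, 2091 (100 left).
Mar has 31 days: +31 → Apr 1, 2091 (69 left).
Apr has 30 days: +30 → May 1, 2091 (39 left).
May has 31 days: +31 → Jun 1, 2091 (8 left).
+8 → Jun 9, 2091.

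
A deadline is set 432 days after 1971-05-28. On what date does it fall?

August 2, 1972

+366 (one year; includes Feb 29, 1972) → May 28, 1972 (66 left).
May has 31 days: +4 → Jun 1, 1972 (62 left).
Jun has 30 days: +30 → Jul 1, 1972 (32 left).
Jul has 31 days: +31 → Aug 1, 1972 (1 left).
+1 → Aug 2, 1972.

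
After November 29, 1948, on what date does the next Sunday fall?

Nov 29, 1948 is a Monday.
From Monday to the next Sunday is 6 days.
Nov 29, 1948 + 6 = Dec 5, 1948.

December 5, 1948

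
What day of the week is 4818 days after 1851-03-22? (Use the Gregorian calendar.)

Mar 22, 1851 is a Saturday.
4818 mod 7 = 2, so 4818 days after a Saturday is Saturday + 2 = Monday.

Monday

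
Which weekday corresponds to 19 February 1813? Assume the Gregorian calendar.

January 1, 1813 is a Friday.
Jan 1, 1813 → Feb 1, 1813: 31 days (January has 31).
Feb 1, 1813 → Feb 19, 1813: 18 days.
Total: 49 days.
49 mod 7 = 0, so Friday + 0 = Friday.

Friday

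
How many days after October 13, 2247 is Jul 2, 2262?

5376

Oct 13, 2247 → Oct 13, 2248: 366 days (Feb 29, 2248 is in that span).
Oct 13, 2248 → Oct 13, 2249: 365 days.
Oct 13, 2249 → Oct 13, 2250: 365 days.
Oct 13, 2250 → Oct 13, 2251: 365 days.
Oct 13, 2251 → Oct 13, 2252: 366 days (Feb 29, 2252 is in that span).
Oct 13, 2252 → Oct 13, 2253: 365 days.
Oct 13, 2253 → Oct 13, 2254: 365 days.
Oct 13, 2254 → Oct 13, 2255: 365 days.
Oct 13, 2255 → Oct 13, 2256: 366 days (Feb 29, 2256 is in that span).
Oct 13, 2256 → Oct 13, 2257: 365 days.
Oct 13, 2257 → Oct 13, 2258: 365 days.
Oct 13, 2258 → Oct 13, 2259: 365 days.
Oct 13, 2259 → Oct 13, 2260: 366 days (Feb 29, 2260 is in that span).
Oct 13, 2260 → Oct 13, 2261: 365 days.
Oct 13, 2261 → Nov 13, 2261: 31 days (October has 31).
Nov 13, 2261 → Dec 13, 2261: 30 days (November has 30).
Dec 13, 2261 → Jan 13, 2262: 31 days (December has 31).
Jan 13, 2262 → Feb 13, 2262: 31 days (January has 31).
Feb 13, 2262 → Mar 13, 2262: 28 days (February has 28).
Mar 13, 2262 → Apr 13, 2262: 31 days (March has 31).
Apr 13, 2262 → May 13, 2262: 30 days (April has 30).
May 13, 2262 → Jun 13, 2262: 31 days (May has 31).
Jun 13, 2262 → Jul 2, 2262: 19 days.
Total: 5376 days.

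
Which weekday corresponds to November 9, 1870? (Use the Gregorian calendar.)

Wednesday

Doomsday rule: the anchor day for the 1800s is Friday. For year 70: 70÷12 = 5 r 10, and 10÷4 = 2, so 5+10+2 = 17.
Friday + 17 ≡ Monday — that's 1870's doomsday.
In November the doomsday date is Nov 7.
Nov 9 is 2 days after Nov 7; 2 mod 7 = 2, so Monday + 2 = Wednesday.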